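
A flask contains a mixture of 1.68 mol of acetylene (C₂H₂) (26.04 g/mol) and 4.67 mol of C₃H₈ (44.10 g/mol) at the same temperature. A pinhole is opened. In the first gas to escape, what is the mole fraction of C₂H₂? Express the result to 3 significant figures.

The effusion rate of species i is ∝ p_i/√M_i ∝ n_i/√M_i.
So x_C₂H₂ in the escaping gas = (n_C₂H₂/√M_C₂H₂) / Σ(n_i/√M_i)
= (1.68/√26.04) / (1.68/√26.04 + 4.67/√44.10) = 0.3292/(0.3292 + 0.7032) = 0.319.

0.319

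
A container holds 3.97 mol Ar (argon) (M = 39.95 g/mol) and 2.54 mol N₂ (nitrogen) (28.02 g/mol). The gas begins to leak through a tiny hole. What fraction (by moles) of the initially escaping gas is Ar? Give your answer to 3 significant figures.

0.567

Rate_i ∝ x_i/√M_i (Graham's law weighted by mole fraction), so the effusate composition follows n_i/√M_i.
So x_Ar in the escaping gas = (n_Ar/√M_Ar) / Σ(n_i/√M_i)
= (3.97/√39.95) / (3.97/√39.95 + 2.54/√28.02) = 0.6281/(0.6281 + 0.4798) = 0.567.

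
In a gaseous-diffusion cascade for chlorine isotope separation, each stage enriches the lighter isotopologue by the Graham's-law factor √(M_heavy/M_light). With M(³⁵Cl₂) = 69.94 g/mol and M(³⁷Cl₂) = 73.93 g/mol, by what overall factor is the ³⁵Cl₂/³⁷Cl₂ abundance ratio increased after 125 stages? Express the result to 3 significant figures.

Overall factor = α^125 with α = √(73.93/69.94), i.e. (73.93/69.94)^(125/2).
= 1.05705^(125/2) = 32.1.

32.1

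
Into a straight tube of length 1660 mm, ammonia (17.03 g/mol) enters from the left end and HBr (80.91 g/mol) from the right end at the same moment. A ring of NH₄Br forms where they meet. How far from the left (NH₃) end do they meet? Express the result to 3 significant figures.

Graham's law gives d_NH₃/d_HBr = rate_NH₃/rate_HBr = √(M_HBr/M_NH₃) = √(80.91/17.03) = 2.180.
With d_NH₃ + d_HBr = 1660 mm, d_HBr = 1660/(1 + 2.180) = 522.1 mm.
d_NH₃ = 1660 − 522.1 = 1140 mm.

1140 mm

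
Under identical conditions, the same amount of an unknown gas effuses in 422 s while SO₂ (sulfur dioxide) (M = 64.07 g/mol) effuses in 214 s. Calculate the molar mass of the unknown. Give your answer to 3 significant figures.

Since effusion rate ∝ 1/√M, t_X/t_SO₂ = √(M_X/M_SO₂).
422/214 = 1.972 = √(M_X/64.07)
M_X = 64.07 × 1.972² = 64.07 × 3.889 = 249 g/mol

249 g/mol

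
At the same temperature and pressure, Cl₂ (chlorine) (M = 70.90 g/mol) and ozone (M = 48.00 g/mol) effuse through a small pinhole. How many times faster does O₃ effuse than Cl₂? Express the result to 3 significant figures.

Using Graham's law: rate_O₃/rate_Cl₂ = √(M_Cl₂/M_O₃) = √(70.90/48.00) = √1.477 = 1.22.

1.22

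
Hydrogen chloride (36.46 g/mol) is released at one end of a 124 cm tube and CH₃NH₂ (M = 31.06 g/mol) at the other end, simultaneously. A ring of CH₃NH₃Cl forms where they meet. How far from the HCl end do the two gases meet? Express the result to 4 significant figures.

In equal time, each gas travels a distance ∝ its rate ∝ 1/√M, so d_HCl/d_CH₃NH₂ = √(M_CH₃NH₂/M_HCl) = √(31.06/36.46) = 0.9230.
With d_HCl + d_CH₃NH₂ = 124 cm, d_CH₃NH₂ = 124/(1 + 0.9230) = 64.48 cm.
d_HCl = 124 − 64.48 = 59.52 cm.

59.52 cm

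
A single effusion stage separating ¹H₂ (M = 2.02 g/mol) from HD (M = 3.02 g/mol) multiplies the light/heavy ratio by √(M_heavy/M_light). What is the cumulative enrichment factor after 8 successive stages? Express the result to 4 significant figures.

Overall factor = α^8 with α = √(3.02/2.02), i.e. (3.02/2.02)^(8/2).
= 1.49505^4 = 4.996.

4.996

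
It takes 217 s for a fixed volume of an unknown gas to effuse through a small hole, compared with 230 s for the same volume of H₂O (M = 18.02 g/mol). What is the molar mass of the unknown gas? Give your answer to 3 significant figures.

From Graham's law, t_X/t_H₂O = √(M_X/M_H₂O).
217/230 = 0.9435 = √(M_X/18.02)
M_X = 18.02 × 0.9435² = 18.02 × 0.8902 = 16.0 g/mol

16.0 g/mol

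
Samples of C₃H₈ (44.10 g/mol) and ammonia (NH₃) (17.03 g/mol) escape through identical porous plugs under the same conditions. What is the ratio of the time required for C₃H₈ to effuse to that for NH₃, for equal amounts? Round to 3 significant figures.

Using Graham's law: t_C₃H₈/t_NH₃ = √(M_C₃H₈/M_NH₃) = √(44.10/17.03) = √2.590 = 1.61.

1.61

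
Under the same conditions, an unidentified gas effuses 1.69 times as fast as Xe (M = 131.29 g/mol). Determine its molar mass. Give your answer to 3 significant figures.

46.0 g/mol

Graham's law gives rate_X/rate_Xe = √(M_Xe/M_X).
1.69 = √(131.29/M_X)
M_X = 131.29 / 1.69² = 131.29 / 2.856 = 46.0 g/mol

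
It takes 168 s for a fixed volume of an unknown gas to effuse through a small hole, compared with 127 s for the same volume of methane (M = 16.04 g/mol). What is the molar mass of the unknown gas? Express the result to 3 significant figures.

28.1 g/mol

Since effusion rate ∝ 1/√M, t_X/t_CH₄ = √(M_X/M_CH₄).
168/127 = 1.323 = √(M_X/16.04)
M_X = 16.04 × 1.323² = 16.04 × 1.750 = 28.1 g/mol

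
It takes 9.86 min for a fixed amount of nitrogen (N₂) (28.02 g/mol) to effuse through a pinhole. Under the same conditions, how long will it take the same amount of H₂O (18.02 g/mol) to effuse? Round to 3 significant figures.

By Graham's law, t_H₂O/t_N₂ = √(M_H₂O/M_N₂) = √(18.02/28.02) = √0.6431 = 0.8019.
So the time for H₂O is 9.86 × 0.8019 = 7.91 min.

7.91 min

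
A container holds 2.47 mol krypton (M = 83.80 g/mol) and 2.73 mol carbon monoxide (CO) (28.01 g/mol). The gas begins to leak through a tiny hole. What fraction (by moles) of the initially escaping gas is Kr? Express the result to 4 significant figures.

0.3434

Each component's effusion rate ∝ (its partial pressure)·(1/√M) ∝ n_i/√M_i.
x_Kr(eff) = (n_Kr/√M_Kr) / (n_Kr/√M_Kr + n_CO/√M_CO)
= (2.47/√83.80) / (2.47/√83.80 + 2.73/√28.01) = 0.2698/(0.2698 + 0.5158) = 0.3434.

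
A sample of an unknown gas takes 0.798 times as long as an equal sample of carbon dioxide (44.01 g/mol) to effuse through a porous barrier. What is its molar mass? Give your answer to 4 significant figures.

Since effusion rate ∝ 1/√M, t_X/t_CO₂ = √(M_X/M_CO₂).
0.798 = √(M_X/44.01)
M_X = 44.01 × 0.798² = 44.01 × 0.6368 = 28.03 g/mol

28.03 g/mol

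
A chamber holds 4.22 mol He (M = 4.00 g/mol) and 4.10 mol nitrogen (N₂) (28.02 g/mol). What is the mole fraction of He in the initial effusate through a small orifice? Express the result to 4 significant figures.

Each component's effusion rate ∝ (its partial pressure)·(1/√M) ∝ n_i/√M_i.
So x_He in the escaping gas = (n_He/√M_He) / Σ(n_i/√M_i)
= (4.22/√4.00) / (4.22/√4.00 + 4.10/√28.02) = 2.110/(2.110 + 0.7746) = 0.7315.

0.7315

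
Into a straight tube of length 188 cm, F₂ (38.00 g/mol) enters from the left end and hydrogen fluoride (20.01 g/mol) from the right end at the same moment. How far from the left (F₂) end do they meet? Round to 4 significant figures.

79.06 cm

The fronts meet when d_F₂ + d_HF = L with d_F₂/d_HF = √(M_HF/M_F₂) (Graham's law). Here √(M_HF/M_F₂) = √(20.01/38.00) = 0.7257.
With d_F₂ + d_HF = 188 cm, d_HF = 188/(1 + 0.7257) = 108.9 cm.
d_F₂ = 188 − 108.9 = 79.06 cm.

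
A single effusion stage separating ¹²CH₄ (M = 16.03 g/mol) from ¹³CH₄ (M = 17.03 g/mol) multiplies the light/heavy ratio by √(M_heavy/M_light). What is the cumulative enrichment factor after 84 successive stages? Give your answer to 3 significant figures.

12.7

Overall factor = α^84 with α = √(17.03/16.03), i.e. (17.03/16.03)^(84/2).
= 1.06238^42 = 12.7.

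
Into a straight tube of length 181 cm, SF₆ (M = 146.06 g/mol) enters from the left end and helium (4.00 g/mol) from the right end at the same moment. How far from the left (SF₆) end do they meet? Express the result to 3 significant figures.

25.7 cm

The fronts meet when d_SF₆ + d_He = L with d_SF₆/d_He = √(M_He/M_SF₆) (Graham's law). Here √(M_He/M_SF₆) = √(4.00/146.06) = 0.1655.
With d_SF₆ + d_He = 181 cm, d_He = 181/(1 + 0.1655) = 155.3 cm.
d_SF₆ = 181 − 155.3 = 25.7 cm.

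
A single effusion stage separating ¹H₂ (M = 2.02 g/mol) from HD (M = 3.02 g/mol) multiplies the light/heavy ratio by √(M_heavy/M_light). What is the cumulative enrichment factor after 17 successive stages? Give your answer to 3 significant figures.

30.5

Each stage multiplies the ratio by α = √(3.02/2.02), so after 17 stages the overall factor is α^17 = (3.02/2.02)^(17/2).
= 1.49505^(17/2) = 30.5.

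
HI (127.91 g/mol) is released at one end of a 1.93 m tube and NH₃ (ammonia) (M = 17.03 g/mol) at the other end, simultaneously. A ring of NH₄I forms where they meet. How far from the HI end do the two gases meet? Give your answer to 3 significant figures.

Distances travelled in equal time are proportional to diffusion rates, so d_HI/d_NH₃ = √(M_NH₃/M_HI) = √(17.03/127.91) = 0.3649.
With d_HI + d_NH₃ = 1.93 m, d_NH₃ = 1.93/(1 + 0.3649) = 1.414 m.
d_HI = 1.93 − 1.414 = 0.516 m.

0.516 m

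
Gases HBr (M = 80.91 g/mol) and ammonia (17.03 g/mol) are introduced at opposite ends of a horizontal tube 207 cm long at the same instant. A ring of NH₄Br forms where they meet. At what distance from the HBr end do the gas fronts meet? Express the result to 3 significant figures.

The fronts meet when d_HBr + d_NH₃ = L with d_HBr/d_NH₃ = √(M_NH₃/M_HBr) (Graham's law). Here √(M_NH₃/M_HBr) = √(17.03/80.91) = 0.4588.
With d_HBr + d_NH₃ = 207 cm, d_NH₃ = 207/(1 + 0.4588) = 141.9 cm.
d_HBr = 207 − 141.9 = 65.1 cm.

65.1 cm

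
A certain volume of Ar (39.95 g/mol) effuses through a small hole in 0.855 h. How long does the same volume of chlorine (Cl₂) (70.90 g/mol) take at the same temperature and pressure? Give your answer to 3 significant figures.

1.14 h

Using Graham's law: t_Cl₂/t_Ar = √(M_Cl₂/M_Ar) = √(70.90/39.95) = √1.775 = 1.332.
So the time for Cl₂ is 0.855 × 1.332 = 1.14 h.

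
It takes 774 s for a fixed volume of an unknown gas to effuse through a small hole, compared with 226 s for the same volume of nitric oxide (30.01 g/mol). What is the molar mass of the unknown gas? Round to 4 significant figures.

Using Graham's law: t_X/t_NO = √(M_X/M_NO).
774/226 = 3.425 = √(M_X/30.01)
M_X = 30.01 × 3.425² = 30.01 × 11.73 = 352.0 g/mol

352.0 g/mol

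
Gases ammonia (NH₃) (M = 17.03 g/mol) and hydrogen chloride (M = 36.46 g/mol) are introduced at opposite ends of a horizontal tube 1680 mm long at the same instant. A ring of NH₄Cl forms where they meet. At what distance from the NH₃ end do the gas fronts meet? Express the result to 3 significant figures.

Graham's law gives d_NH₃/d_HCl = rate_NH₃/rate_HCl = √(M_HCl/M_NH₃) = √(36.46/17.03) = 1.463.
With d_NH₃ + d_HCl = 1680 mm, d_HCl = 1680/(1 + 1.463) = 682.0 mm.
d_NH₃ = 1680 − 682.0 = 998 mm.

998 mm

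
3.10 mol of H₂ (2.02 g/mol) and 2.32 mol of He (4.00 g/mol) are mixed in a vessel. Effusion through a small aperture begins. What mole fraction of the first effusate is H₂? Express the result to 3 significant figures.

Each component's effusion rate ∝ (its partial pressure)·(1/√M) ∝ n_i/√M_i.
Mole fraction of H₂ in the effusate = (n_H₂/√M_H₂) / (n_H₂/√M_H₂ + n_He/√M_He)
= (3.10/√2.02) / (3.10/√2.02 + 2.32/√4.00) = 2.181/(2.181 + 1.160) = 0.653.

0.653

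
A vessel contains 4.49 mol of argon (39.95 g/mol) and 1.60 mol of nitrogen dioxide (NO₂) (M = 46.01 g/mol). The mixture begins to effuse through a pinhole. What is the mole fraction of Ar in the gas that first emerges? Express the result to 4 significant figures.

Each component's effusion rate ∝ (its partial pressure)·(1/√M) ∝ n_i/√M_i.
x_Ar(eff) = (n_Ar/√M_Ar) / (n_Ar/√M_Ar + n_NO₂/√M_NO₂)
= (4.49/√39.95) / (4.49/√39.95 + 1.60/√46.01) = 0.7104/(0.7104 + 0.2359) = 0.7507.

0.7507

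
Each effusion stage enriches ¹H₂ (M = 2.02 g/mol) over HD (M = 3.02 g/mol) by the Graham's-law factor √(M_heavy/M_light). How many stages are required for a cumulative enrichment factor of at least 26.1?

17

With α = √(3.02/2.02) per stage, ln α = ½ ln(1.49505) = 0.2011.
Need α^N ≥ 26.1 ⇒ N ≥ ln(26.1) / ln α = 3.262 / 0.2011 = 16.22.
Minimum whole number of stages: N = 17.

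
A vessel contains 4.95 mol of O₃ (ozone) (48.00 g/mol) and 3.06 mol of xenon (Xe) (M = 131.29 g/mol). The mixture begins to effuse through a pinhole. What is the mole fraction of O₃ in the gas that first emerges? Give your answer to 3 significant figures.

0.728

Each component's effusion rate ∝ (its partial pressure)·(1/√M) ∝ n_i/√M_i.
So x_O₃ in the escaping gas = (n_O₃/√M_O₃) / Σ(n_i/√M_i)
= (4.95/√48.00) / (4.95/√48.00 + 3.06/√131.29) = 0.7145/(0.7145 + 0.2671) = 0.728.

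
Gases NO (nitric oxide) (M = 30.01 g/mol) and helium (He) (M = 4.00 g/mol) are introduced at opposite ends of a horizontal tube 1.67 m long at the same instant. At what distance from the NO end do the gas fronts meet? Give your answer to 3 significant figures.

The fronts meet when d_NO + d_He = L with d_NO/d_He = √(M_He/M_NO) (Graham's law). Here √(M_He/M_NO) = √(4.00/30.01) = 0.3651.
With d_NO + d_He = 1.67 m, d_He = 1.67/(1 + 0.3651) = 1.223 m.
d_NO = 1.67 − 1.223 = 0.447 m.

0.447 m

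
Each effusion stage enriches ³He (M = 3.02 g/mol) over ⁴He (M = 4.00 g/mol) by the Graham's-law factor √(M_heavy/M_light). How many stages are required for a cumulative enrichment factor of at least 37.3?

26

Single-stage factor α = √(4.00/3.02), so ln α = ½ ln(1.32450) = 0.1405.
Need α^N ≥ 37.3 ⇒ N ≥ ln(37.3) / ln α = 3.619 / 0.1405 = 25.75.
Rounding up, N = 26 stages.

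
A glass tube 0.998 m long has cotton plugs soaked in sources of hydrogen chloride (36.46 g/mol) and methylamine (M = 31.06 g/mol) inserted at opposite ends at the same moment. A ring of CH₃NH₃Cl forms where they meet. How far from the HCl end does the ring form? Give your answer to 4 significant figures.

Distances travelled in equal time are proportional to diffusion rates, so d_HCl/d_CH₃NH₂ = √(M_CH₃NH₂/M_HCl) = √(31.06/36.46) = 0.9230.
With d_HCl + d_CH₃NH₂ = 0.998 m, d_CH₃NH₂ = 0.998/(1 + 0.9230) = 0.5190 m.
d_HCl = 0.998 − 0.5190 = 0.4790 m.

0.4790 m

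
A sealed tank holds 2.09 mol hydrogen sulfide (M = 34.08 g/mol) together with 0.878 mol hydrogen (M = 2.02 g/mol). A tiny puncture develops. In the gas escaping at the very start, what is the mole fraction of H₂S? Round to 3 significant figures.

0.367

The effusion rate of species i is ∝ p_i/√M_i ∝ n_i/√M_i.
x_H₂S(eff) = (n_H₂S/√M_H₂S) / (n_H₂S/√M_H₂S + n_H₂/√M_H₂)
= (2.09/√34.08) / (2.09/√34.08 + 0.878/√2.02) = 0.3580/(0.3580 + 0.6178) = 0.367.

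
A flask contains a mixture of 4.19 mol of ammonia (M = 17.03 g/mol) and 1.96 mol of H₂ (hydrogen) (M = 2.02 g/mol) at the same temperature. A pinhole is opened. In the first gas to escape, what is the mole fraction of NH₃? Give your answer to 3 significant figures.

Each component's effusion rate ∝ (its partial pressure)·(1/√M) ∝ n_i/√M_i.
x_NH₃(eff) = (n_NH₃/√M_NH₃) / (n_NH₃/√M_NH₃ + n_H₂/√M_H₂)
= (4.19/√17.03) / (4.19/√17.03 + 1.96/√2.02) = 1.015/(1.015 + 1.379) = 0.424.

0.424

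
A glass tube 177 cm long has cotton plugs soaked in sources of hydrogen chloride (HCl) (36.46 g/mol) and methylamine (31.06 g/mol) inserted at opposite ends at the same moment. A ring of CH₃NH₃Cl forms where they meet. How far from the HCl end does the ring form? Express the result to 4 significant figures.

84.96 cm

The fronts meet when d_HCl + d_CH₃NH₂ = L with d_HCl/d_CH₃NH₂ = √(M_CH₃NH₂/M_HCl) (Graham's law). Here √(M_CH₃NH₂/M_HCl) = √(31.06/36.46) = 0.9230.
With d_HCl + d_CH₃NH₂ = 177 cm, d_CH₃NH₂ = 177/(1 + 0.9230) = 92.04 cm.
d_HCl = 177 − 92.04 = 84.96 cm.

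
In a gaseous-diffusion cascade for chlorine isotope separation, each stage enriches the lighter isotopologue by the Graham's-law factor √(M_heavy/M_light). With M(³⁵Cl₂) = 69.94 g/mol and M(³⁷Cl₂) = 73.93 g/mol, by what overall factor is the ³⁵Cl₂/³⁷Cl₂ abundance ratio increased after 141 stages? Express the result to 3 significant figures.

The single-stage factor is √(M_heavy/M_light), so 141 stages give [√(73.93/69.94)]^141 = (73.93/69.94)^(141/2).
= 1.05705^(141/2) = 50.0.

50.0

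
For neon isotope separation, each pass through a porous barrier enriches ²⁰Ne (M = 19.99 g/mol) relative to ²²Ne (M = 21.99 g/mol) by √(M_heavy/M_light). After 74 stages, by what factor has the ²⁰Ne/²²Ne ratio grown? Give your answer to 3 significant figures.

After 74 stages the ratio has grown by (√(21.99/19.99))^74 = (21.99/19.99)^(74/2).
= 1.10005^37 = 34.1.

34.1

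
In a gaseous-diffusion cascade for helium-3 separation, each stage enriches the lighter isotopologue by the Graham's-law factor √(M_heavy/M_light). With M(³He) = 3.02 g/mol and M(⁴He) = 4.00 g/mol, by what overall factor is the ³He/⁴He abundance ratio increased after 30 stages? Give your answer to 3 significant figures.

67.7

The single-stage factor is √(M_heavy/M_light), so 30 stages give [√(4.00/3.02)]^30 = (4.00/3.02)^(30/2).
= 1.32450^15 = 67.7.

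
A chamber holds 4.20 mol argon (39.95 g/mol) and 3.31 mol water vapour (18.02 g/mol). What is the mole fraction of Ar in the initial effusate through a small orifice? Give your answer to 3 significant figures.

0.460

Effusion rate of each component ∝ n_i/√M_i (partial pressure × 1/√M).
x_Ar(eff) = (n_Ar/√M_Ar) / (n_Ar/√M_Ar + n_H₂O/√M_H₂O)
= (4.20/√39.95) / (4.20/√39.95 + 3.31/√18.02) = 0.6645/(0.6645 + 0.7797) = 0.460.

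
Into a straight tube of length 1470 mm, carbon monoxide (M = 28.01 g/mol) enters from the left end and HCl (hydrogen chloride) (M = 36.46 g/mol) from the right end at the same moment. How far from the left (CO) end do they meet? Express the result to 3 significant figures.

Distances travelled in equal time are proportional to diffusion rates, so d_CO/d_HCl = √(M_HCl/M_CO) = √(36.46/28.01) = 1.141.
With d_CO + d_HCl = 1470 mm, d_HCl = 1470/(1 + 1.141) = 686.6 mm.
d_CO = 1470 − 686.6 = 783 mm.

783 mm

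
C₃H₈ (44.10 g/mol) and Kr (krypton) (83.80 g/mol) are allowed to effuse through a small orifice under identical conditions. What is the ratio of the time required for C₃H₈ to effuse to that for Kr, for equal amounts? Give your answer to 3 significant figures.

0.725

By Graham's law, t_C₃H₈/t_Kr = √(M_C₃H₈/M_Kr) = √(44.10/83.80) = √0.5263 = 0.725.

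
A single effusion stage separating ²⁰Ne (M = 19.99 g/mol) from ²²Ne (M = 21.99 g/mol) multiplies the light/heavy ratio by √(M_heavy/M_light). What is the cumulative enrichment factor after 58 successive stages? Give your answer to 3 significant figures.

Overall factor = α^58 with α = √(21.99/19.99), i.e. (21.99/19.99)^(58/2).
= 1.10005^29 = 15.9.

15.9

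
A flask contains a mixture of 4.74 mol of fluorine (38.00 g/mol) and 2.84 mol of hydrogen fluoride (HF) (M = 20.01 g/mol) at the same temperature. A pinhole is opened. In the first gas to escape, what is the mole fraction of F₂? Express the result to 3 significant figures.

0.548

Rate_i ∝ x_i/√M_i (Graham's law weighted by mole fraction), so the effusate composition follows n_i/√M_i.
So x_F₂ in the escaping gas = (n_F₂/√M_F₂) / Σ(n_i/√M_i)
= (4.74/√38.00) / (4.74/√38.00 + 2.84/√20.01) = 0.7689/(0.7689 + 0.6349) = 0.548.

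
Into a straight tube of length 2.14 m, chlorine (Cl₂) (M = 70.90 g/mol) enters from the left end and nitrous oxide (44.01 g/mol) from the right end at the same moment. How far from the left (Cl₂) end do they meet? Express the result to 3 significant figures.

0.943 m

In equal time, each gas travels a distance ∝ its rate ∝ 1/√M, so d_Cl₂/d_N₂O = √(M_N₂O/M_Cl₂) = √(44.01/70.90) = 0.7879.
With d_Cl₂ + d_N₂O = 2.14 m, d_N₂O = 2.14/(1 + 0.7879) = 1.197 m.
d_Cl₂ = 2.14 − 1.197 = 0.943 m.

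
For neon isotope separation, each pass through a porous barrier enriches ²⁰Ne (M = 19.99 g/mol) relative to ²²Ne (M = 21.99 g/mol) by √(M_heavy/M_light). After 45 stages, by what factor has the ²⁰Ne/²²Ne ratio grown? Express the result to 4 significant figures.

8.546

The single-stage factor is √(M_heavy/M_light), so 45 stages give [√(21.99/19.99)]^45 = (21.99/19.99)^(45/2).
= 1.10005^(45/2) = 8.546.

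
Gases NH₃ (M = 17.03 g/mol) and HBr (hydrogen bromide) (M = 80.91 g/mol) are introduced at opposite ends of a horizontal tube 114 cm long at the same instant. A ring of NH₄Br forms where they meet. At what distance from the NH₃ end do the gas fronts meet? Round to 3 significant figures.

78.1 cm

Distances travelled in equal time are proportional to diffusion rates, so d_NH₃/d_HBr = √(M_HBr/M_NH₃) = √(80.91/17.03) = 2.180.
With d_NH₃ + d_HBr = 114 cm, d_HBr = 114/(1 + 2.180) = 35.85 cm.
d_NH₃ = 114 − 35.85 = 78.1 cm.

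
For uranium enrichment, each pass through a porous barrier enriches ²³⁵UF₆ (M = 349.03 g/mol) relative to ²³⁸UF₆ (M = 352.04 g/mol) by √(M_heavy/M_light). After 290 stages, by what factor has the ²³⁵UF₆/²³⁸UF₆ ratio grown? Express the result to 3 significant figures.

3.47

After 290 stages the ratio has grown by (√(352.04/349.03))^290 = (352.04/349.03)^(290/2).
= 1.00862^145 = 3.47.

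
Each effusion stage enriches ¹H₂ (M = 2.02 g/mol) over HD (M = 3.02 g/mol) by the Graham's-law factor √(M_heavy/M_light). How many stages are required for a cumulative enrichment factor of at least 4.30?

8

With α = √(3.02/2.02) per stage, ln α = ½ ln(1.49505) = 0.2011.
Need α^N ≥ 4.30 ⇒ N ≥ ln(4.30) / ln α = 1.459 / 0.2011 = 7.25.
Rounding up, N = 8 stages.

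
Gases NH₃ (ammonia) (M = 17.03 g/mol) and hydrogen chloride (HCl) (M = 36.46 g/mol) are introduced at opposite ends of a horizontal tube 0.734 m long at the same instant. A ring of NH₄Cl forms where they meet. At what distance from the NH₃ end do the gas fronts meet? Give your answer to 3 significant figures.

0.436 m

The fronts meet when d_NH₃ + d_HCl = L with d_NH₃/d_HCl = √(M_HCl/M_NH₃) (Graham's law). Here √(M_HCl/M_NH₃) = √(36.46/17.03) = 1.463.
With d_NH₃ + d_HCl = 0.734 m, d_HCl = 0.734/(1 + 1.463) = 0.2980 m.
d_NH₃ = 0.734 − 0.2980 = 0.436 m.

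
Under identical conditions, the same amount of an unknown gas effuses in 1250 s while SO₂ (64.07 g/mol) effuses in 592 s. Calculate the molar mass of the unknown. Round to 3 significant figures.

Graham's law gives t_X/t_SO₂ = √(M_X/M_SO₂).
1250/592 = 2.111 = √(M_X/64.07)
M_X = 64.07 × 2.111² = 64.07 × 4.458 = 286 g/mol

286 g/mol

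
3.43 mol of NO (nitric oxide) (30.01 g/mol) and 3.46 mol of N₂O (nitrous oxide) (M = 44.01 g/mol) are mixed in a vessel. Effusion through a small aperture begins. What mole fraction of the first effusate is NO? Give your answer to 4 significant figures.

0.5456

The effusion rate of species i is ∝ p_i/√M_i ∝ n_i/√M_i.
x_NO(eff) = (n_NO/√M_NO) / (n_NO/√M_NO + n_N₂O/√M_N₂O)
= (3.43/√30.01) / (3.43/√30.01 + 3.46/√44.01) = 0.6261/(0.6261 + 0.5216) = 0.5456.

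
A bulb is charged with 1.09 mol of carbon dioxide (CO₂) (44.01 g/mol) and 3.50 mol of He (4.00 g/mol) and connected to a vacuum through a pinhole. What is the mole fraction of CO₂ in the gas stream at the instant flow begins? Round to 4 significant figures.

0.08583

Each component's effusion rate ∝ (its partial pressure)·(1/√M) ∝ n_i/√M_i.
x_CO₂(eff) = (n_CO₂/√M_CO₂) / (n_CO₂/√M_CO₂ + n_He/√M_He)
= (1.09/√44.01) / (1.09/√44.01 + 3.50/√4.00) = 0.1643/(0.1643 + 1.750) = 0.08583.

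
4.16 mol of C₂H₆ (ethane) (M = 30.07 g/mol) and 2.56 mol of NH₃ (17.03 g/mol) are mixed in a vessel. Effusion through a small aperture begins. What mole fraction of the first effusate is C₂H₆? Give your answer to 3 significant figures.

0.550

Each component's effusion rate ∝ (its partial pressure)·(1/√M) ∝ n_i/√M_i.
Mole fraction of C₂H₆ in the effusate = (n_C₂H₆/√M_C₂H₆) / (n_C₂H₆/√M_C₂H₆ + n_NH₃/√M_NH₃)
= (4.16/√30.07) / (4.16/√30.07 + 2.56/√17.03) = 0.7586/(0.7586 + 0.6203) = 0.550.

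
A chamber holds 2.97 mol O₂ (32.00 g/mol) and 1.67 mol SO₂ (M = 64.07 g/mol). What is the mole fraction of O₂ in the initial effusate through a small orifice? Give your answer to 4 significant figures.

0.7156

Effusion rate of each component ∝ n_i/√M_i (partial pressure × 1/√M).
So x_O₂ in the escaping gas = (n_O₂/√M_O₂) / Σ(n_i/√M_i)
= (2.97/√32.00) / (2.97/√32.00 + 1.67/√64.07) = 0.5250/(0.5250 + 0.2086) = 0.7156.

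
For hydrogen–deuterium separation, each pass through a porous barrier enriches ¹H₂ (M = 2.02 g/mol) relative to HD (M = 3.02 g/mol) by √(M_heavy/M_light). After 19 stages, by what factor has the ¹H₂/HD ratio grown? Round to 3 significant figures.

Overall factor = α^19 with α = √(3.02/2.02), i.e. (3.02/2.02)^(19/2).
= 1.49505^(19/2) = 45.6.

45.6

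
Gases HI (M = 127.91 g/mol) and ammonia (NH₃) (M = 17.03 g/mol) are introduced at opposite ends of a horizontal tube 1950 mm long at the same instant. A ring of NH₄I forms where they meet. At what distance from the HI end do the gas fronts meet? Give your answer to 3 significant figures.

521 mm

In equal time, each gas travels a distance ∝ its rate ∝ 1/√M, so d_HI/d_NH₃ = √(M_NH₃/M_HI) = √(17.03/127.91) = 0.3649.
With d_HI + d_NH₃ = 1950 mm, d_NH₃ = 1950/(1 + 0.3649) = 1429 mm.
d_HI = 1950 − 1429 = 521 mm.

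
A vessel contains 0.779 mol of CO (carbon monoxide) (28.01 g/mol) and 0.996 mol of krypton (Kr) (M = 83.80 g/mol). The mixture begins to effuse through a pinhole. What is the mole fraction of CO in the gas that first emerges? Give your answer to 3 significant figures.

The effusion rate of species i is ∝ p_i/√M_i ∝ n_i/√M_i.
So x_CO in the escaping gas = (n_CO/√M_CO) / Σ(n_i/√M_i)
= (0.779/√28.01) / (0.779/√28.01 + 0.996/√83.80) = 0.1472/(0.1472 + 0.1088) = 0.575.

0.575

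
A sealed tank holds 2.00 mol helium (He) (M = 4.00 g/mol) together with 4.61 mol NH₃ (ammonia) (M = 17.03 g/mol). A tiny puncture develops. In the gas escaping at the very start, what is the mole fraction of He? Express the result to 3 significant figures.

Each component's effusion rate ∝ (its partial pressure)·(1/√M) ∝ n_i/√M_i.
x_He(eff) = (n_He/√M_He) / (n_He/√M_He + n_NH₃/√M_NH₃)
= (2.00/√4.00) / (2.00/√4.00 + 4.61/√17.03) = 1.000/(1.000 + 1.117) = 0.472.

0.472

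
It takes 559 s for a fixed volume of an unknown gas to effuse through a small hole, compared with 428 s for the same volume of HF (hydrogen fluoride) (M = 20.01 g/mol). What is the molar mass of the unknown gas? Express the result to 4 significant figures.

From Graham's law, t_X/t_HF = √(M_X/M_HF).
559/428 = 1.306 = √(M_X/20.01)
M_X = 20.01 × 1.306² = 20.01 × 1.706 = 34.13 g/mol

34.13 g/mol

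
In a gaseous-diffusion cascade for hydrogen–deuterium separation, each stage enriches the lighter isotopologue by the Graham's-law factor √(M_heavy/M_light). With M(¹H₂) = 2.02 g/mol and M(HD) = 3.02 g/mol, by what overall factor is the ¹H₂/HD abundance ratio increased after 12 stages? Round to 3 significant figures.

Overall factor = α^12 with α = √(3.02/2.02), i.e. (3.02/2.02)^(12/2).
= 1.49505^6 = 11.2.

11.2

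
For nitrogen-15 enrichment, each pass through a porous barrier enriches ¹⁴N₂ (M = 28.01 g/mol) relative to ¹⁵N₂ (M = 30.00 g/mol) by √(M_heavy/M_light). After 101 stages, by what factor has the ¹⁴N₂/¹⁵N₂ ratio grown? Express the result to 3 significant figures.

32.0

After 101 stages the ratio has grown by (√(30.00/28.01))^101 = (30.00/28.01)^(101/2).
= 1.07105^(101/2) = 32.0.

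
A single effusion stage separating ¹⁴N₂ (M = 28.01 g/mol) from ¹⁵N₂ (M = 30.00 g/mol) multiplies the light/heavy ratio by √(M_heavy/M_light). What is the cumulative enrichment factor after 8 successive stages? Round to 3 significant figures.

After 8 stages the ratio has grown by (√(30.00/28.01))^8 = (30.00/28.01)^(8/2).
= 1.07105^4 = 1.32.

1.32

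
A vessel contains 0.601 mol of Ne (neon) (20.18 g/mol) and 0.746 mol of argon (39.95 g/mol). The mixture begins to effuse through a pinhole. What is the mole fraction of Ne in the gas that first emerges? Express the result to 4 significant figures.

The effusion rate of species i is ∝ p_i/√M_i ∝ n_i/√M_i.
So x_Ne in the escaping gas = (n_Ne/√M_Ne) / Σ(n_i/√M_i)
= (0.601/√20.18) / (0.601/√20.18 + 0.746/√39.95) = 0.1338/(0.1338 + 0.1180) = 0.5313.

0.5313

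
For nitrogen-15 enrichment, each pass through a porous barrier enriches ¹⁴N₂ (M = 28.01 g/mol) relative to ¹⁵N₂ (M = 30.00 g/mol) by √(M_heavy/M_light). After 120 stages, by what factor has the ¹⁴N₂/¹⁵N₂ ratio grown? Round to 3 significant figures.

61.4

Each stage multiplies the ratio by α = √(30.00/28.01), so after 120 stages the overall factor is α^120 = (30.00/28.01)^(120/2).
= 1.07105^60 = 61.4.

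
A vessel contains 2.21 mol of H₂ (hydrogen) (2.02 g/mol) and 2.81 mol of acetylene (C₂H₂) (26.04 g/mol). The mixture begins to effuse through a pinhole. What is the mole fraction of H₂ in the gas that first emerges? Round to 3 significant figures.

0.738

Rate_i ∝ x_i/√M_i (Graham's law weighted by mole fraction), so the effusate composition follows n_i/√M_i.
x_H₂(eff) = (n_H₂/√M_H₂) / (n_H₂/√M_H₂ + n_C₂H₂/√M_C₂H₂)
= (2.21/√2.02) / (2.21/√2.02 + 2.81/√26.04) = 1.555/(1.555 + 0.5507) = 0.738.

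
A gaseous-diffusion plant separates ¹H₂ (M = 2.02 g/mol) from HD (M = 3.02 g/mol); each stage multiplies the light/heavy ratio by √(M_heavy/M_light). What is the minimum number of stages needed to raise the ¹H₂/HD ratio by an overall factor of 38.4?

Single-stage factor α = √(3.02/2.02), so ln α = ½ ln(1.49505) = 0.2011.
Need α^N ≥ 38.4 ⇒ N ≥ ln(38.4) / ln α = 3.648 / 0.2011 = 18.14.
Rounding up, N = 19 stages.

19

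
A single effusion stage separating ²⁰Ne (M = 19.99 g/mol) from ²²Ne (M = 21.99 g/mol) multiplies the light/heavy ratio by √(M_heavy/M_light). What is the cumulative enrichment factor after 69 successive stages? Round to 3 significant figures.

26.8

Each stage multiplies the ratio by α = √(21.99/19.99), so after 69 stages the overall factor is α^69 = (21.99/19.99)^(69/2).
= 1.10005^(69/2) = 26.8.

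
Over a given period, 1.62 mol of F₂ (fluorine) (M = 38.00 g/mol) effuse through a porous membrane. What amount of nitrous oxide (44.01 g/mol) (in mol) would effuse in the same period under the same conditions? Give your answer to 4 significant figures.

By Graham's law, rate_N₂O/rate_F₂ = √(M_F₂/M_N₂O) = √(38.00/44.01) = √0.8634 = 0.9292.
So the amount for N₂O is 1.62 × 0.9292 = 1.505 mol.

1.505 mol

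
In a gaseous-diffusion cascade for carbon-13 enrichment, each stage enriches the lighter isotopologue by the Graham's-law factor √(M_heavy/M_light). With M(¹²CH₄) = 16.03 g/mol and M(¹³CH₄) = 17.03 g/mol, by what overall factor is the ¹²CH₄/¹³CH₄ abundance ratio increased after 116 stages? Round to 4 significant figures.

33.44

Overall factor = α^116 with α = √(17.03/16.03), i.e. (17.03/16.03)^(116/2).
= 1.06238^58 = 33.44.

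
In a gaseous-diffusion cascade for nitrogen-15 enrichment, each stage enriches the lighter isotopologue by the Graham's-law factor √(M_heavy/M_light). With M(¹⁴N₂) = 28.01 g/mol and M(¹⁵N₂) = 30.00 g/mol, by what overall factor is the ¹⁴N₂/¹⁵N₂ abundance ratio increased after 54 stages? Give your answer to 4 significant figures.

6.380

Each stage multiplies the ratio by α = √(30.00/28.01), so after 54 stages the overall factor is α^54 = (30.00/28.01)^(54/2).
= 1.07105^27 = 6.380.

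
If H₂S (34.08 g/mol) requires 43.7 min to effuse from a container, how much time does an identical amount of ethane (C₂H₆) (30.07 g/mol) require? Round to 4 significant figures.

By Graham's law, t_C₂H₆/t_H₂S = √(M_C₂H₆/M_H₂S) = √(30.07/34.08) = √0.8823 = 0.9393.
So the time for C₂H₆ is 43.7 × 0.9393 = 41.05 min.

41.05 min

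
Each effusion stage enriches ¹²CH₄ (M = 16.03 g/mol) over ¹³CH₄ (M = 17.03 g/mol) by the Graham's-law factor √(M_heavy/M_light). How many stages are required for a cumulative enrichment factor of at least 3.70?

44

Per stage α = (17.03/16.03)^(1/2) = 1.06238^0.5, giving ln α = 0.03026.
Need α^N ≥ 3.70 ⇒ N ≥ ln(3.70) / ln α = 1.308 / 0.03026 = 43.24.
So at least 44 stages are needed.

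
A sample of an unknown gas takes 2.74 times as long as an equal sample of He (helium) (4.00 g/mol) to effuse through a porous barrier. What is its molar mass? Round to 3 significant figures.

30.0 g/mol

Graham's law gives t_X/t_He = √(M_X/M_He).
2.74 = √(M_X/4.00)
M_X = 4.00 × 2.74² = 4.00 × 7.508 = 30.0 g/mol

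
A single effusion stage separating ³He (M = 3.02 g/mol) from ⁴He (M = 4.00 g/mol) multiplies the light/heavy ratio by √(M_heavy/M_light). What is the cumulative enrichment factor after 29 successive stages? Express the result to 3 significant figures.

58.9

The single-stage factor is √(M_heavy/M_light), so 29 stages give [√(4.00/3.02)]^29 = (4.00/3.02)^(29/2).
= 1.32450^(29/2) = 58.9.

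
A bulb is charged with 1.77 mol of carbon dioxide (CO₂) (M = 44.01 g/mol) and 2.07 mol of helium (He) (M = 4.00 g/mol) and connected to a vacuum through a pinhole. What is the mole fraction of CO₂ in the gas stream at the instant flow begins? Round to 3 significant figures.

Each component's effusion rate ∝ (its partial pressure)·(1/√M) ∝ n_i/√M_i.
So x_CO₂ in the escaping gas = (n_CO₂/√M_CO₂) / Σ(n_i/√M_i)
= (1.77/√44.01) / (1.77/√44.01 + 2.07/√4.00) = 0.2668/(0.2668 + 1.035) = 0.205.

0.205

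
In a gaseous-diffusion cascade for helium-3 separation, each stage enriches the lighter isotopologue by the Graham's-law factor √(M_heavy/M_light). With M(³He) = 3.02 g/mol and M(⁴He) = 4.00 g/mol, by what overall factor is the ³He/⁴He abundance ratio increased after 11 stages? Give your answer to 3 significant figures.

4.69

Each stage multiplies the ratio by α = √(4.00/3.02), so after 11 stages the overall factor is α^11 = (4.00/3.02)^(11/2).
= 1.32450^(11/2) = 4.69.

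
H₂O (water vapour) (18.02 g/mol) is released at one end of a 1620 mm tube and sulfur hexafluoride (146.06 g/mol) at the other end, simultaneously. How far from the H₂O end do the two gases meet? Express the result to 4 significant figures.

Graham's law gives d_H₂O/d_SF₆ = rate_H₂O/rate_SF₆ = √(M_SF₆/M_H₂O) = √(146.06/18.02) = 2.847.
With d_H₂O + d_SF₆ = 1620 mm, d_SF₆ = 1620/(1 + 2.847) = 421.1 mm.
d_H₂O = 1620 − 421.1 = 1199 mm.

1199 mm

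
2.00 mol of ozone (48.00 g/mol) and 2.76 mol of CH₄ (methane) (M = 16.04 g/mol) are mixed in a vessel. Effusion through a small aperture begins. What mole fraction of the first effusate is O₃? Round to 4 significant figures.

Each component's effusion rate ∝ (its partial pressure)·(1/√M) ∝ n_i/√M_i.
Mole fraction of O₃ in the effusate = (n_O₃/√M_O₃) / (n_O₃/√M_O₃ + n_CH₄/√M_CH₄)
= (2.00/√48.00) / (2.00/√48.00 + 2.76/√16.04) = 0.2887/(0.2887 + 0.6891) = 0.2952.

0.2952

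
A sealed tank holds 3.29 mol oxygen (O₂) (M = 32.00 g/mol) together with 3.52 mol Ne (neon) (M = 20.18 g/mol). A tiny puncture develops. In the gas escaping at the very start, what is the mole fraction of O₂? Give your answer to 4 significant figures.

0.4260

Each component's effusion rate ∝ (its partial pressure)·(1/√M) ∝ n_i/√M_i.
So x_O₂ in the escaping gas = (n_O₂/√M_O₂) / Σ(n_i/√M_i)
= (3.29/√32.00) / (3.29/√32.00 + 3.52/√20.18) = 0.5816/(0.5816 + 0.7836) = 0.4260.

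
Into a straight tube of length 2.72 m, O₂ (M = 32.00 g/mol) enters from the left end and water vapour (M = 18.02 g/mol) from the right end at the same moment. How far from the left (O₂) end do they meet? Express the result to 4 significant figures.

1.166 m

Distances travelled in equal time are proportional to diffusion rates, so d_O₂/d_H₂O = √(M_H₂O/M_O₂) = √(18.02/32.00) = 0.7504.
With d_O₂ + d_H₂O = 2.72 m, d_H₂O = 2.72/(1 + 0.7504) = 1.554 m.
d_O₂ = 2.72 − 1.554 = 1.166 m.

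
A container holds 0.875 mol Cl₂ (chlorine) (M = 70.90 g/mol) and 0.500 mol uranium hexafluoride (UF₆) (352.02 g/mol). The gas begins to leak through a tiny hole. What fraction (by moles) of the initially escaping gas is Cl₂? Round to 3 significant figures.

0.796

Effusion rate of each component ∝ n_i/√M_i (partial pressure × 1/√M).
So x_Cl₂ in the escaping gas = (n_Cl₂/√M_Cl₂) / Σ(n_i/√M_i)
= (0.875/√70.90) / (0.875/√70.90 + 0.500/√352.02) = 0.1039/(0.1039 + 0.02665) = 0.796.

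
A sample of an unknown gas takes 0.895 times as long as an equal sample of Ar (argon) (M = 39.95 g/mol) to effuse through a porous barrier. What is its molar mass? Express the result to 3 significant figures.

32.0 g/mol

From Graham's law, t_X/t_Ar = √(M_X/M_Ar).
0.895 = √(M_X/39.95)
M_X = 39.95 × 0.895² = 39.95 × 0.8010 = 32.0 g/mol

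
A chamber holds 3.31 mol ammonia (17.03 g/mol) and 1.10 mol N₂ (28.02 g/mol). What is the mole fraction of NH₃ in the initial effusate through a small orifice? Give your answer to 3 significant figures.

Effusion rate of each component ∝ n_i/√M_i (partial pressure × 1/√M).
x_NH₃(eff) = (n_NH₃/√M_NH₃) / (n_NH₃/√M_NH₃ + n_N₂/√M_N₂)
= (3.31/√17.03) / (3.31/√17.03 + 1.10/√28.02) = 0.8021/(0.8021 + 0.2078) = 0.794.

0.794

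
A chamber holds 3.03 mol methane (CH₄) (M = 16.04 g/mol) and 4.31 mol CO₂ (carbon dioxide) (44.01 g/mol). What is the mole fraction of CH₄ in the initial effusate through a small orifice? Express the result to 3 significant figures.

0.538

The effusion rate of species i is ∝ p_i/√M_i ∝ n_i/√M_i.
So x_CH₄ in the escaping gas = (n_CH₄/√M_CH₄) / Σ(n_i/√M_i)
= (3.03/√16.04) / (3.03/√16.04 + 4.31/√44.01) = 0.7566/(0.7566 + 0.6497) = 0.538.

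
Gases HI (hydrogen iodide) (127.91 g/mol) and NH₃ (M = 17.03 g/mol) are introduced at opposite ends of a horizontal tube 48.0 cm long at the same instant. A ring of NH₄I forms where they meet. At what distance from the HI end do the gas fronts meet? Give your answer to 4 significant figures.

12.83 cm

The fronts meet when d_HI + d_NH₃ = L with d_HI/d_NH₃ = √(M_NH₃/M_HI) (Graham's law). Here √(M_NH₃/M_HI) = √(17.03/127.91) = 0.3649.
With d_HI + d_NH₃ = 48.0 cm, d_NH₃ = 48.0/(1 + 0.3649) = 35.17 cm.
d_HI = 48.0 − 35.17 = 12.83 cm.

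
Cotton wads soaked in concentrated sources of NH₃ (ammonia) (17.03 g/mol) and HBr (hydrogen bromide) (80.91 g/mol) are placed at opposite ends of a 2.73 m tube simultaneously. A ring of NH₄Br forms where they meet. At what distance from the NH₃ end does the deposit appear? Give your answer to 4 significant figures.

1.871 m

Graham's law gives d_NH₃/d_HBr = rate_NH₃/rate_HBr = √(M_HBr/M_NH₃) = √(80.91/17.03) = 2.180.
With d_NH₃ + d_HBr = 2.73 m, d_HBr = 2.73/(1 + 2.180) = 0.8586 m.
d_NH₃ = 2.73 − 0.8586 = 1.871 m.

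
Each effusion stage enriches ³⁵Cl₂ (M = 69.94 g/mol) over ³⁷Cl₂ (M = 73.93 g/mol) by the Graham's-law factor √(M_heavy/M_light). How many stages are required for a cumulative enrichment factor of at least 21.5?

111

With α = √(73.93/69.94) per stage, ln α = ½ ln(1.05705) = 0.02774.
Need α^N ≥ 21.5 ⇒ N ≥ ln(21.5) / ln α = 3.068 / 0.02774 = 110.60.
Minimum whole number of stages: N = 111.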